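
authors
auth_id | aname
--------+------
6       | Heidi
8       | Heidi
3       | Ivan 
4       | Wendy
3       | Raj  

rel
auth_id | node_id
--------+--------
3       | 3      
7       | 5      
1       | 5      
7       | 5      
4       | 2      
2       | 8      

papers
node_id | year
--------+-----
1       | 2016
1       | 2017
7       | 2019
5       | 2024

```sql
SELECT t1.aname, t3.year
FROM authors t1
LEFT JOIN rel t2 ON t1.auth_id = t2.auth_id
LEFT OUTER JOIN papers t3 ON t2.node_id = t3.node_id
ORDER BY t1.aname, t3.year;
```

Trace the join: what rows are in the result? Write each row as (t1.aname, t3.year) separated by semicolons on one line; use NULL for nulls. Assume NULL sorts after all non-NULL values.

Evaluate left to right. First `authors t1 LEFT JOIN rel t2` on auth_id: 5 row(s).
Then LEFT JOIN `papers t3` on node_id: each of those 5 rows is kept; rows whose t2.node_id has no match in t3 get NULL for t3's columns.

(Heidi, NULL); (Heidi, NULL); (Ivan, NULL); (Raj, NULL); (Wendy, NULL)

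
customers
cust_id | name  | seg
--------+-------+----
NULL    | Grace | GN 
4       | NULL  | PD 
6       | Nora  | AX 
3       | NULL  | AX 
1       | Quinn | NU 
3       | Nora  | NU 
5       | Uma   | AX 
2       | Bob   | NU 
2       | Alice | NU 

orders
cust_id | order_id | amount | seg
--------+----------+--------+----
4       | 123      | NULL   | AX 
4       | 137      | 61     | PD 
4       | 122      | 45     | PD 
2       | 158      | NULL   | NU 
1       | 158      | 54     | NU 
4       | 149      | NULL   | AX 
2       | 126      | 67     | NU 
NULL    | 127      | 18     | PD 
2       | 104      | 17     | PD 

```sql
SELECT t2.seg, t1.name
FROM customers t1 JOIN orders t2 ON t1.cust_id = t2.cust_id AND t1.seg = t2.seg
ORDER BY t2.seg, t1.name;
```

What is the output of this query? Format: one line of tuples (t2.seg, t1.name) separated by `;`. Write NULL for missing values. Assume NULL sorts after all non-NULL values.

(NU, Alice); (NU, Alice); (NU, Bob); (NU, Bob); (NU, Quinn); (PD, NULL); (PD, NULL)

INNER JOIN keeps only pairs where the ON condition holds.
Matching on t1.cust_id = t2.cust_id AND t1.seg = t2.seg. A NULL in a compared column never satisfies the condition.
Matched pairs: 7.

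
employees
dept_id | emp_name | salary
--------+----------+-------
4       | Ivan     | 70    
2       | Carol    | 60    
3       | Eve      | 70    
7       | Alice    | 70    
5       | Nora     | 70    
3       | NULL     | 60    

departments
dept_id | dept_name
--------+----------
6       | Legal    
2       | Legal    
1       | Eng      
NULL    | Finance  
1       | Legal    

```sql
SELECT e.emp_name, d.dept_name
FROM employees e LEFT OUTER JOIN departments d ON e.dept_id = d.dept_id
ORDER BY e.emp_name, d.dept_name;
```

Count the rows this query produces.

6

LEFT JOIN keeps every row from `employees`; unmatched rows get NULL for `departments`'s columns.
Matching on e.dept_id = d.dept_id. A NULL in a compared column never satisfies the condition.
- e (dept_id=4) has no partner → padded with NULL.
- e (dept_id=2) pairs with 1 row(s) of d.
- e (dept_id=3) has no partner → padded with NULL.
- e (dept_id=7) has no partner → padded with NULL.
- e (dept_id=5) has no partner → padded with NULL.
- e (dept_id=3) has no partner → padded with NULL.
Total: 1 matched + 5 padded = 6 rows.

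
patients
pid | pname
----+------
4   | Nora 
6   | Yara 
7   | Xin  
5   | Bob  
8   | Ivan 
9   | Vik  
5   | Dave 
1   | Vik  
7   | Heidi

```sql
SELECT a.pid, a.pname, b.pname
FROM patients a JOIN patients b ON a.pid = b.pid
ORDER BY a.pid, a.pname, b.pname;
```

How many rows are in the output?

13

INNER JOIN keeps only pairs where the ON condition holds.
Matching on a.pid = b.pid.
- a[0] pid=4 → 1 match(es) in b → 1 row(s).
- a[1] pid=6 → 1 match(es) in b → 1 row(s).
- a[2] pid=7 → 2 match(es) in b → 2 row(s).
- a[3] pid=5 → 2 match(es) in b → 2 row(s).
- a[4] pid=8 → 1 match(es) in b → 1 row(s).
- a[5] pid=9 → 1 match(es) in b → 1 row(s).
- a[6] pid=5 → 2 match(es) in b → 2 row(s).
- a[7] pid=1 → 1 match(es) in b → 1 row(s).
- a[8] pid=7 → 2 match(es) in b → 2 row(s).
Total: 13 rows.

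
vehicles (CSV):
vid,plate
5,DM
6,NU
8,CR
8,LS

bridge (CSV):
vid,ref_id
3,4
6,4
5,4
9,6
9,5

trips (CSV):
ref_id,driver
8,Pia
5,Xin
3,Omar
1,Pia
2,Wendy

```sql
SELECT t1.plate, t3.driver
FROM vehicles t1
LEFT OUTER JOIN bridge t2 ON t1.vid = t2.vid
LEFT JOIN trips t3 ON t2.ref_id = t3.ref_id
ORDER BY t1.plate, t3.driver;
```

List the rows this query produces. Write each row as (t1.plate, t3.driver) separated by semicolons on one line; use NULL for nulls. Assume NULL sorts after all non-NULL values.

(CR, NULL); (DM, NULL); (LS, NULL); (NU, NULL)

Step 1 — t1 LEFT JOIN t2 on vid → 4 row(s).
Then LEFT JOIN `trips t3` on ref_id: each of those 4 rows is kept; rows whose t2.ref_id has no match in t3 get NULL for t3's columns.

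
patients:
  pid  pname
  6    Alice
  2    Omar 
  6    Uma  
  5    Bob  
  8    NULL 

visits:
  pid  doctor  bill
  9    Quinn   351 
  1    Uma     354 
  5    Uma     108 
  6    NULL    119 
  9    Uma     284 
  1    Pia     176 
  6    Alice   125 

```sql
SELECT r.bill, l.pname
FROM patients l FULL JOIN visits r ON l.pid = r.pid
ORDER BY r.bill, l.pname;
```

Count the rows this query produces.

11

FULL OUTER JOIN keeps every row from both sides; unmatched rows get NULL for the other side's columns.
Matching on l.pid = r.pid.
- l[0] pid=6 → 2 match(es) in r → 2 row(s).
- l[1] pid=2 → no match; kept with NULLs on the r side.
- l[2] pid=6 → 2 match(es) in r → 2 row(s).
- l[3] pid=5 → 1 match(es) in r → 1 row(s).
- l[4] pid=8 → no match; kept with NULLs on the r side.
- 4 row(s) from r found no l partner → padded with NULL.
Total: 5 matched + 6 padded = 11 rows.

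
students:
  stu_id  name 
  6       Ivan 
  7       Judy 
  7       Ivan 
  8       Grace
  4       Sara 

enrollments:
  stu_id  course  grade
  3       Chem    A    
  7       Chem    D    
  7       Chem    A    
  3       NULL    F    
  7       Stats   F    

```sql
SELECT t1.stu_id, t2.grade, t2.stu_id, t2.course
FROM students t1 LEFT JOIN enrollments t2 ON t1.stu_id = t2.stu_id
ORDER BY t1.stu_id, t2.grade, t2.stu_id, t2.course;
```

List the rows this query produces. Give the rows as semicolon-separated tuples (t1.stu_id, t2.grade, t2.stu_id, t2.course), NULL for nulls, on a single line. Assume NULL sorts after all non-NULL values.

(4, NULL, NULL, NULL); (6, NULL, NULL, NULL); (7, A, 7, Chem); (7, A, 7, Chem); (7, D, 7, Chem); (7, D, 7, Chem); (7, F, 7, Stats); (7, F, 7, Stats); (8, NULL, NULL, NULL)

LEFT JOIN keeps every row from `students`; unmatched rows get NULL for `enrollments`'s columns.
Matching on t1.stu_id = t2.stu_id.
- t1 (stu_id=6) has no partner → padded with NULL.
- t1 (stu_id=7) pairs with 3 row(s) of t2.
- t1 (stu_id=7) pairs with 3 row(s) of t2.
- t1 (stu_id=8) has no partner → padded with NULL.
- t1 (stu_id=4) has no partner → padded with NULL.
After projecting and ordering:
t1.stu_id | t2.grade | t2.stu_id | t2.course
4 | NULL | NULL | NULL
6 | NULL | NULL | NULL
7 | A | 7 | Chem
7 | A | 7 | Chem
7 | D | 7 | Chem
7 | D | 7 | Chem
7 | F | 7 | Stats
7 | F | 7 | Stats
8 | NULL | NULL | NULL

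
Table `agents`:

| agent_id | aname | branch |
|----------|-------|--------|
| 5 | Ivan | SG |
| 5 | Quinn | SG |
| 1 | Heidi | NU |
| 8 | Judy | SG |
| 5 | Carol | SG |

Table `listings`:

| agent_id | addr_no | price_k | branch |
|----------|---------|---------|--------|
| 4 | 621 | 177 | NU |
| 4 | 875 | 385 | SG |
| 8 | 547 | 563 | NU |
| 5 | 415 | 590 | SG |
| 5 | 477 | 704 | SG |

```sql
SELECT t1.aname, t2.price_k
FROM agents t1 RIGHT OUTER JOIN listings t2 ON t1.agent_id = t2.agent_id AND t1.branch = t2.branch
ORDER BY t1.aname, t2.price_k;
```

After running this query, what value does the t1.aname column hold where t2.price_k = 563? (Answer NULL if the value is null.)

RIGHT JOIN keeps every row from `listings`; unmatched rows get NULL for `agents`'s columns.
Matching on t1.agent_id = t2.agent_id AND t1.branch = t2.branch.
Matched pairs: 6; unmatched t2 rows kept: 3.

NULL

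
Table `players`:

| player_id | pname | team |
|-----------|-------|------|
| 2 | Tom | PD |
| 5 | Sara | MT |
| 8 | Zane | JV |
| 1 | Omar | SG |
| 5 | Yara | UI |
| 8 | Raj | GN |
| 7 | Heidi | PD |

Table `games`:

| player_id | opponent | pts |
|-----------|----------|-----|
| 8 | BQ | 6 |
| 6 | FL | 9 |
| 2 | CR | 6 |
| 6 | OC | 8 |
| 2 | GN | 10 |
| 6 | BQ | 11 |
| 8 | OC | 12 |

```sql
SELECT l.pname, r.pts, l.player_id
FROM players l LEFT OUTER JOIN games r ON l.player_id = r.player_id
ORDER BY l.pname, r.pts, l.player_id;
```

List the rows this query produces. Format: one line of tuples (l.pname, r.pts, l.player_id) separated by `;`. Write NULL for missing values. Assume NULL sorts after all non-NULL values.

(Heidi, NULL, 7); (Omar, NULL, 1); (Raj, 6, 8); (Raj, 12, 8); (Sara, NULL, 5); (Tom, 6, 2); (Tom, 10, 2); (Yara, NULL, 5); (Zane, 6, 8); (Zane, 12, 8)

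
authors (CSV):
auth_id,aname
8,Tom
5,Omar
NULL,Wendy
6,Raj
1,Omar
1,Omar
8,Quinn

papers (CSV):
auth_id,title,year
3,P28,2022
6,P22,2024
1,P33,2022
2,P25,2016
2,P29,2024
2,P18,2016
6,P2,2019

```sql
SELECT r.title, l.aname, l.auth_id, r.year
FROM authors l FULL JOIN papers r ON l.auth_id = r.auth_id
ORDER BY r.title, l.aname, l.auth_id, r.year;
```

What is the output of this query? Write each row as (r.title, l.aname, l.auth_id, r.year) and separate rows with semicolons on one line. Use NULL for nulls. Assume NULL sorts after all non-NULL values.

FULL OUTER JOIN keeps every row from both sides; unmatched rows get NULL for the other side's columns.
Matching on l.auth_id = r.auth_id. A NULL in a compared column never satisfies the condition.
- l (auth_id=8) has no partner → padded with NULL.
- l (auth_id=5) has no partner → padded with NULL.
- l (auth_id=NULL) has no partner → padded with NULL.
- l (auth_id=6) pairs with 2 row(s) of r.
- l (auth_id=1) pairs with 1 row(s) of r.
- l (auth_id=1) pairs with 1 row(s) of r.
- l (auth_id=8) has no partner → padded with NULL.
- 4 r row(s) had no l match → kept, l columns NULL.

(P18, NULL, NULL, 2016); (P2, Raj, 6, 2019); (P22, Raj, 6, 2024); (P25, NULL, NULL, 2016); (P28, NULL, NULL, 2022); (P29, NULL, NULL, 2024); (P33, Omar, 1, 2022); (P33, Omar, 1, 2022); (NULL, Omar, 5, NULL); (NULL, Quinn, 8, NULL); (NULL, Tom, 8, NULL); (NULL, Wendy, NULL, NULL)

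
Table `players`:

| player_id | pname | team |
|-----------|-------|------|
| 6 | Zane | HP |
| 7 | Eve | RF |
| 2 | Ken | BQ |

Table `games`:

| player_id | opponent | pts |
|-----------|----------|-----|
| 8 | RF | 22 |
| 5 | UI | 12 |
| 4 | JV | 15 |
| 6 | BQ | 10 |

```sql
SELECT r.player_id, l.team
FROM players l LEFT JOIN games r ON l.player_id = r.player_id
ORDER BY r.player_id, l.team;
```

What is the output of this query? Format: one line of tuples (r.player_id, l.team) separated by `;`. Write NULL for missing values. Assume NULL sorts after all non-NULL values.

LEFT JOIN keeps every row from `players`; unmatched rows get NULL for `games`'s columns.
Matching on l.player_id = r.player_id.
- l row (player_id=6): matches 1 r row(s) → 1 output row(s).
- l row (player_id=7): no match → kept, r columns NULL.
- l row (player_id=2): no match → kept, r columns NULL.
After projecting and ordering:
r.player_id | l.team
6 | HP
NULL | BQ
NULL | RF

(6, HP); (NULL, BQ); (NULL, RF)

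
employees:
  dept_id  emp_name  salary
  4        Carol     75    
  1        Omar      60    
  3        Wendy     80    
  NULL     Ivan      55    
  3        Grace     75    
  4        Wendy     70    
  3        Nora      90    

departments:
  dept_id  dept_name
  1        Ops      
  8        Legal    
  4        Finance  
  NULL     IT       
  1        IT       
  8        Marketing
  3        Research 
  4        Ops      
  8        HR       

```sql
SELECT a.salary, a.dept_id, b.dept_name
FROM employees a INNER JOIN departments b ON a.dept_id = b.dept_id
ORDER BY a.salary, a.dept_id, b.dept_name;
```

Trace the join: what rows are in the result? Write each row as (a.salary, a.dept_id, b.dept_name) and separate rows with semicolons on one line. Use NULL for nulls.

(60, 1, IT); (60, 1, Ops); (70, 4, Finance); (70, 4, Ops); (75, 3, Research); (75, 4, Finance); (75, 4, Ops); (80, 3, Research); (90, 3, Research)

INNER JOIN keeps only pairs where the ON condition holds.
Matching on a.dept_id = b.dept_id. A NULL in a compared column never satisfies the condition.
Matched pairs: 9.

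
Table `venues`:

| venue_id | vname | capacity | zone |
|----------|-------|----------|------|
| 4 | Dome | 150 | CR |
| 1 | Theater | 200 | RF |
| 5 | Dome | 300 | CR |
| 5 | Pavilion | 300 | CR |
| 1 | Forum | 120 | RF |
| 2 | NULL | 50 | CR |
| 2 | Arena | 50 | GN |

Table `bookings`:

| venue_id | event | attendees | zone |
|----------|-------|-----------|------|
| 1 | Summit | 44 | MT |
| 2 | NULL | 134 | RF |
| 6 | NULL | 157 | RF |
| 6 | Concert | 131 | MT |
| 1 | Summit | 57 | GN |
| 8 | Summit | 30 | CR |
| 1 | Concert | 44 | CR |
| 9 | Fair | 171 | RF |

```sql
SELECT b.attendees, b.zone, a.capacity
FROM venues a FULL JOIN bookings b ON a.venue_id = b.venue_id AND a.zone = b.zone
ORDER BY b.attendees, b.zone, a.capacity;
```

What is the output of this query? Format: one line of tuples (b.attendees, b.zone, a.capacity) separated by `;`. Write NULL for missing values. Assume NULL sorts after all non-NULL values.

(30, CR, NULL); (44, CR, NULL); (44, MT, NULL); (57, GN, NULL); (131, MT, NULL); (134, RF, NULL); (157, RF, NULL); (171, RF, NULL); (NULL, NULL, 50); (NULL, NULL, 50); (NULL, NULL, 120); (NULL, NULL, 150); (NULL, NULL, 200); (NULL, NULL, 300); (NULL, NULL, 300)

FULL OUTER JOIN keeps every row from both sides; unmatched rows get NULL for the other side's columns.
Matching on a.venue_id = b.venue_id AND a.zone = b.zone.
- a (venue_id=4, zone=CR) has no partner → padded with NULL.
- a (venue_id=1, zone=RF) has no partner → padded with NULL.
- a (venue_id=5, zone=CR) has no partner → padded with NULL.
- a (venue_id=5, zone=CR) has no partner → padded with NULL.
- a (venue_id=1, zone=RF) has no partner → padded with NULL.
- a (venue_id=2, zone=CR) has no partner → padded with NULL.
- a (venue_id=2, zone=GN) has no partner → padded with NULL.
- plus 8 unmatched b row(s), each kept with NULL a columns.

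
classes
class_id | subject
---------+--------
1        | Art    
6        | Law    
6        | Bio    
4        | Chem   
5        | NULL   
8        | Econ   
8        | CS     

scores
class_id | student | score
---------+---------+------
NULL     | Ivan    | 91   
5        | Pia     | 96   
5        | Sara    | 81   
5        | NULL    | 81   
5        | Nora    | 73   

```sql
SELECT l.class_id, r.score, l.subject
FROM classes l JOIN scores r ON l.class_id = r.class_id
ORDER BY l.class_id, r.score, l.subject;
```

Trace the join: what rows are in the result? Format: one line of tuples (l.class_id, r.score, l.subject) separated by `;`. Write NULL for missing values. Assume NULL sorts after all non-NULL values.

INNER JOIN keeps only pairs where the ON condition holds.
Matching on l.class_id = r.class_id. A NULL in a compared column never satisfies the condition.
Matched pairs: 4.

(5, 73, NULL); (5, 81, NULL); (5, 81, NULL); (5, 96, NULL)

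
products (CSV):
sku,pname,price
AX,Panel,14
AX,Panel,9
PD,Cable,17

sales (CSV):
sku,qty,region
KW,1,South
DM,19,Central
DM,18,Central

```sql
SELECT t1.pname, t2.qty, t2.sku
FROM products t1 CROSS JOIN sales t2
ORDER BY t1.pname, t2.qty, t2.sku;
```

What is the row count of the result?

9

CROSS JOIN pairs every row of `products` with every row of `sales`: 3 × 3 = 9 rows.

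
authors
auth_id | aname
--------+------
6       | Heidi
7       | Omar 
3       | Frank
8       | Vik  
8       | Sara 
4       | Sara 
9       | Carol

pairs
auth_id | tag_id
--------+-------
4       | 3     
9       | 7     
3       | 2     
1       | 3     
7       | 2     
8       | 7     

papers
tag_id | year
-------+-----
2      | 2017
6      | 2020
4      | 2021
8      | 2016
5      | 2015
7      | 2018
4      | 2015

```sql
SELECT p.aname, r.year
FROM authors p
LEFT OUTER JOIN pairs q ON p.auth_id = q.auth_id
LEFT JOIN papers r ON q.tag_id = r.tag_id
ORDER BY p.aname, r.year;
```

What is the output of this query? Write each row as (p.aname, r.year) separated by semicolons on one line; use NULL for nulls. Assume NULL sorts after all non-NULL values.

Step 1 — p LEFT JOIN q on auth_id → 7 row(s).
Then LEFT JOIN `papers r` on tag_id: each of those 7 rows is kept; rows whose q.tag_id has no match in r get NULL for r's columns.

(Carol, 2018); (Frank, 2017); (Heidi, NULL); (Omar, 2017); (Sara, 2018); (Sara, NULL); (Vik, 2018)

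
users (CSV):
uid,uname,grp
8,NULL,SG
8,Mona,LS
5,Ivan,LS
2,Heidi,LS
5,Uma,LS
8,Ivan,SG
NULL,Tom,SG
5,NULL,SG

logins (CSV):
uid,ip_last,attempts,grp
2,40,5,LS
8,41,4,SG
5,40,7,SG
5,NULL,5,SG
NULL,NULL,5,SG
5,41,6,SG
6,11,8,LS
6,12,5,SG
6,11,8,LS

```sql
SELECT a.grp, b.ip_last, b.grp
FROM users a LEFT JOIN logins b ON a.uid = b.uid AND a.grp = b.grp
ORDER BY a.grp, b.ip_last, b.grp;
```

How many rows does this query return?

10

LEFT JOIN keeps every row from `users`; unmatched rows get NULL for `logins`'s columns.
Matching on a.uid = b.uid AND a.grp = b.grp. A NULL in a compared column never satisfies the condition.
- a[0] uid=8, grp=SG → 1 match(es) in b → 1 row(s).
- a[1] uid=8, grp=LS → no match; kept with NULLs on the b side.
- a[2] uid=5, grp=LS → no match; kept with NULLs on the b side.
- a[3] uid=2, grp=LS → 1 match(es) in b → 1 row(s).
- a[4] uid=5, grp=LS → no match; kept with NULLs on the b side.
- a[5] uid=8, grp=SG → 1 match(es) in b → 1 row(s).
- a[6] uid=NULL, grp=SG → no match; kept with NULLs on the b side.
- a[7] uid=5, grp=SG → 3 match(es) in b → 3 row(s).
Total: 6 matched + 4 padded = 10 rows.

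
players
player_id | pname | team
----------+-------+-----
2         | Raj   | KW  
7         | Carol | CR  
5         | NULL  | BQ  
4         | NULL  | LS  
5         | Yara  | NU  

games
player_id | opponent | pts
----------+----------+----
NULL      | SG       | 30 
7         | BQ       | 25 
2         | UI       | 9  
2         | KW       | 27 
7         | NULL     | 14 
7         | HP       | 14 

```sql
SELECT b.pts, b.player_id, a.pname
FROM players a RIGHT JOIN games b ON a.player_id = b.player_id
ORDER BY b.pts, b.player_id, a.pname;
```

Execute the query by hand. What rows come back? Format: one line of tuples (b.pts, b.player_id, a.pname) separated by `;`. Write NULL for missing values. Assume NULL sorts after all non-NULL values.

(9, 2, Raj); (14, 7, Carol); (14, 7, Carol); (25, 7, Carol); (27, 2, Raj); (30, NULL, NULL)

RIGHT JOIN keeps every row from `games`; unmatched rows get NULL for `players`'s columns.
Matching on a.player_id = b.player_id. A NULL in a compared column never satisfies the condition.
- a row (player_id=2): matches 2 b row(s) → 2 output row(s).
- a row (player_id=7): matches 3 b row(s) → 3 output row(s).
- a row (player_id=5): no match.
- a row (player_id=4): no match.
- a row (player_id=5): no match.
- 1 row(s) from b found no a partner → padded with NULL.
After projecting and ordering:
b.pts | b.player_id | a.pname
9 | 2 | Raj
14 | 7 | Carol
14 | 7 | Carol
25 | 7 | Carol
27 | 2 | Raj
30 | NULL | NULL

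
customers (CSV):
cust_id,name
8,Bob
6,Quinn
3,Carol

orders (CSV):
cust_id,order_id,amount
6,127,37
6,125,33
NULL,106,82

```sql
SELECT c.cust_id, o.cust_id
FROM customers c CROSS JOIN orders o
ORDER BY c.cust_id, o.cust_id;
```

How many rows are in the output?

CROSS JOIN pairs every row of `customers` with every row of `orders`: 3 × 3 = 9 rows.

9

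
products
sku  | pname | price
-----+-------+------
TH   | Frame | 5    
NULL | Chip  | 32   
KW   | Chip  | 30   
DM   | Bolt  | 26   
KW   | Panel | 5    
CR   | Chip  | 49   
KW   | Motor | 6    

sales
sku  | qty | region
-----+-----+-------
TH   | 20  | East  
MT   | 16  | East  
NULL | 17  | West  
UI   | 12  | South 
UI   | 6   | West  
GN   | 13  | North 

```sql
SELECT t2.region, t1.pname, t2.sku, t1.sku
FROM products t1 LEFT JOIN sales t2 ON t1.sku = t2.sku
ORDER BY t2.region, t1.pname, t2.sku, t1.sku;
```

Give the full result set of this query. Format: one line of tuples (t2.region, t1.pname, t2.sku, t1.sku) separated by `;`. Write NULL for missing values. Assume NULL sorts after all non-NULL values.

(East, Frame, TH, TH); (NULL, Bolt, NULL, DM); (NULL, Chip, NULL, CR); (NULL, Chip, NULL, KW); (NULL, Chip, NULL, NULL); (NULL, Motor, NULL, KW); (NULL, Panel, NULL, KW)

LEFT JOIN keeps every row from `products`; unmatched rows get NULL for `sales`'s columns.
Matching on t1.sku = t2.sku. A NULL in a compared column never satisfies the condition.
Matched pairs: 1; unmatched t1 rows kept: 6.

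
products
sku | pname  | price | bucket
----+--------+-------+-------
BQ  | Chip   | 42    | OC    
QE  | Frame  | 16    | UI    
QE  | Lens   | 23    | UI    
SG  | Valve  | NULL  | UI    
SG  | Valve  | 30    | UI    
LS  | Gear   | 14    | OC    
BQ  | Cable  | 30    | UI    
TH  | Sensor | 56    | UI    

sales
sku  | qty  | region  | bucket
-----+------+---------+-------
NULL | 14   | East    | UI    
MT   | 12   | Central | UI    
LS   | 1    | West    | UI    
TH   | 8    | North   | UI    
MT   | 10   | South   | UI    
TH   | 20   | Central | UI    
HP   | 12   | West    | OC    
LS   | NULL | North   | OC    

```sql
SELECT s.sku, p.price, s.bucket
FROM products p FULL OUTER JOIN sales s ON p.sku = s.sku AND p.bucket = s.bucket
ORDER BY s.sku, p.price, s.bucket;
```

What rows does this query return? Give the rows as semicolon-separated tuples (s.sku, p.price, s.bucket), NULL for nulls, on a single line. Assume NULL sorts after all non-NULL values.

(HP, NULL, OC); (LS, 14, OC); (LS, NULL, UI); (MT, NULL, UI); (MT, NULL, UI); (TH, 56, UI); (TH, 56, UI); (NULL, 16, NULL); (NULL, 23, NULL); (NULL, 30, NULL); (NULL, 30, NULL); (NULL, 42, NULL); (NULL, NULL, UI); (NULL, NULL, NULL)

FULL OUTER JOIN keeps every row from both sides; unmatched rows get NULL for the other side's columns.
Matching on p.sku = s.sku AND p.bucket = s.bucket. A NULL in a compared column never satisfies the condition.
Matched pairs: 3; unmatched p rows kept: 6; unmatched s rows kept: 5.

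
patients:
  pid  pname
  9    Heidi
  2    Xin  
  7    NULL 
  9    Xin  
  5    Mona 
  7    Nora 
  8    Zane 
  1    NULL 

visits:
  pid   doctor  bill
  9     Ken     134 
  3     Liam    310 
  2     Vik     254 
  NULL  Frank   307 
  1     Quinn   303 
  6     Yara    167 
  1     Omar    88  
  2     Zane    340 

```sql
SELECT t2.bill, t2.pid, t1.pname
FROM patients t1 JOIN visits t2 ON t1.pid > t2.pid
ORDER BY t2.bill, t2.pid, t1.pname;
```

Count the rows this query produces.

INNER JOIN keeps only pairs where the ON condition holds.
Matching on t1.pid > t2.pid. A NULL in a compared column never satisfies the condition.
- t1 (pid=9) pairs with 6 row(s) of t2.
- t1 (pid=2) pairs with 2 row(s) of t2.
- t1 (pid=7) pairs with 6 row(s) of t2.
- t1 (pid=9) pairs with 6 row(s) of t2.
- t1 (pid=5) pairs with 5 row(s) of t2.
- t1 (pid=7) pairs with 6 row(s) of t2.
- t1 (pid=8) pairs with 6 row(s) of t2.
- t1 (pid=1) has no partner → excluded.
Total: 37 rows.

37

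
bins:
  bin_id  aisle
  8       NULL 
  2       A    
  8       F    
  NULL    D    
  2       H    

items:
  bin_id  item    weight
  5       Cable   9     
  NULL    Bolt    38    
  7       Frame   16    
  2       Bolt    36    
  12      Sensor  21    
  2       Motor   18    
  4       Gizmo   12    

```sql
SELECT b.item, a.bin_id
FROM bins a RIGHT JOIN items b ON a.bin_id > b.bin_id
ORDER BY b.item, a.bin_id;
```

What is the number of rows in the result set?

12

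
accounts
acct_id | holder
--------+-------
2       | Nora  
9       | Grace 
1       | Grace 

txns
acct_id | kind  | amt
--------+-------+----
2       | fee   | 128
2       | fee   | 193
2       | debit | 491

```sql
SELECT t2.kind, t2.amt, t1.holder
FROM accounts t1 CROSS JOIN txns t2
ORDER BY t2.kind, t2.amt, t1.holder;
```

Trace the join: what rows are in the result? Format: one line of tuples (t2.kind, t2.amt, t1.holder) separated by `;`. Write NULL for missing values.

(debit, 491, Grace); (debit, 491, Grace); (debit, 491, Nora); (fee, 128, Grace); (fee, 128, Grace); (fee, 128, Nora); (fee, 193, Grace); (fee, 193, Grace); (fee, 193, Nora)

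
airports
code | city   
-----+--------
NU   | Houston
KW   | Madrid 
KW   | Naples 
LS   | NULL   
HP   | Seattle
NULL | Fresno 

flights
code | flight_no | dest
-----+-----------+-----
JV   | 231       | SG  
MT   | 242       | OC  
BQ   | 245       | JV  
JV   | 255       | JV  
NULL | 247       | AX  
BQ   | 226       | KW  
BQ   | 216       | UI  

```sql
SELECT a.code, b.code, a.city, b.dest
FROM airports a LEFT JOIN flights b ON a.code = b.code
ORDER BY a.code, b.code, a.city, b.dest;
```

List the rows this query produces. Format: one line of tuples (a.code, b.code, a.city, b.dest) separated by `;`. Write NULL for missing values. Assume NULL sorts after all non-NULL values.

LEFT JOIN keeps every row from `airports`; unmatched rows get NULL for `flights`'s columns.
Matching on a.code = b.code. A NULL in a compared column never satisfies the condition.
Matched pairs: 0; unmatched a rows kept: 6.

(HP, NULL, Seattle, NULL); (KW, NULL, Madrid, NULL); (KW, NULL, Naples, NULL); (LS, NULL, NULL, NULL); (NU, NULL, Houston, NULL); (NULL, NULL, Fresno, NULL)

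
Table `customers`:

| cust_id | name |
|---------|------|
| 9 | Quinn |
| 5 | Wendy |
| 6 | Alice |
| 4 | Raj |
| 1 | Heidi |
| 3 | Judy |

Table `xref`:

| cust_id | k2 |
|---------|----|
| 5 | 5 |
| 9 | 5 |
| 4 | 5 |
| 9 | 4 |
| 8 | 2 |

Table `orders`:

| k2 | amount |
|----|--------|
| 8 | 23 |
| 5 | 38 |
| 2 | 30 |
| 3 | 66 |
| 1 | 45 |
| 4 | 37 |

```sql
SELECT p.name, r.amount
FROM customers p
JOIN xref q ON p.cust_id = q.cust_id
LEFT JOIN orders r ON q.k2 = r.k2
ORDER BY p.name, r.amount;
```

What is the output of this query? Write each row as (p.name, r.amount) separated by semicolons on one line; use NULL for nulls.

Step 1 — p INNER JOIN q on cust_id → 4 row(s).
Then LEFT JOIN `orders r` on k2: each of those 4 rows is kept; rows whose q.k2 has no match in r get NULL for r's columns.

(Quinn, 37); (Quinn, 38); (Raj, 38); (Wendy, 38)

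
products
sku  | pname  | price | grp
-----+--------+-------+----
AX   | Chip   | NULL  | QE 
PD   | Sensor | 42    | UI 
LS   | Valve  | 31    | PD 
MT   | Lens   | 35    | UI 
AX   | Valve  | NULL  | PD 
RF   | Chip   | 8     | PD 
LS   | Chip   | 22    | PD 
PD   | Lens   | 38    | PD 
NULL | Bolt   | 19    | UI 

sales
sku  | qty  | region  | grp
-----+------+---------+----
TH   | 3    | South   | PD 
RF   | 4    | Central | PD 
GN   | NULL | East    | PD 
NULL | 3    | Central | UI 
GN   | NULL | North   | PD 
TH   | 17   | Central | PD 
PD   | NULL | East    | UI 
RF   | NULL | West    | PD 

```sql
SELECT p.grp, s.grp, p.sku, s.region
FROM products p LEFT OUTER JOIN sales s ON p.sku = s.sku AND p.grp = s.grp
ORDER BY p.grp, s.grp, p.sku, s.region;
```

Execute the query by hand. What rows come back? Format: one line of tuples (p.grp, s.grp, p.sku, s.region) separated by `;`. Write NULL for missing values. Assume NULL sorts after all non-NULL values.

LEFT JOIN keeps every row from `products`; unmatched rows get NULL for `sales`'s columns.
Matching on p.sku = s.sku AND p.grp = s.grp. A NULL in a compared column never satisfies the condition.
- p (sku=AX, grp=QE) has no partner → padded with NULL.
- p (sku=PD, grp=UI) pairs with 1 row(s) of s.
- p (sku=LS, grp=PD) has no partner → padded with NULL.
- p (sku=MT, grp=UI) has no partner → padded with NULL.
- p (sku=AX, grp=PD) has no partner → padded with NULL.
- p (sku=RF, grp=PD) pairs with 2 row(s) of s.
- p (sku=LS, grp=PD) has no partner → padded with NULL.
- p (sku=PD, grp=PD) has no partner → padded with NULL.
- p (sku=NULL, grp=UI) has no partner → padded with NULL.
After projecting and ordering:
p.grp | s.grp | p.sku | s.region
PD | PD | RF | Central
PD | PD | RF | West
PD | NULL | AX | NULL
PD | NULL | LS | NULL
PD | NULL | LS | NULL
PD | NULL | PD | NULL
QE | NULL | AX | NULL
UI | UI | PD | East
UI | NULL | MT | NULL
UI | NULL | NULL | NULL

(PD, PD, RF, Central); (PD, PD, RF, West); (PD, NULL, AX, NULL); (PD, NULL, LS, NULL); (PD, NULL, LS, NULL); (PD, NULL, PD, NULL); (QE, NULL, AX, NULL); (UI, UI, PD, East); (UI, NULL, MT, NULL); (UI, NULL, NULL, NULL)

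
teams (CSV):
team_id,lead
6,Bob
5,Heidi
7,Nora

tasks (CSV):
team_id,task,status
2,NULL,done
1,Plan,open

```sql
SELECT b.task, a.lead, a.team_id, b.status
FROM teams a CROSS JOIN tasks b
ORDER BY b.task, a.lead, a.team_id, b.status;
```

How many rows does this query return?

CROSS JOIN pairs every row of `teams` with every row of `tasks`: 3 × 2 = 6 rows.

6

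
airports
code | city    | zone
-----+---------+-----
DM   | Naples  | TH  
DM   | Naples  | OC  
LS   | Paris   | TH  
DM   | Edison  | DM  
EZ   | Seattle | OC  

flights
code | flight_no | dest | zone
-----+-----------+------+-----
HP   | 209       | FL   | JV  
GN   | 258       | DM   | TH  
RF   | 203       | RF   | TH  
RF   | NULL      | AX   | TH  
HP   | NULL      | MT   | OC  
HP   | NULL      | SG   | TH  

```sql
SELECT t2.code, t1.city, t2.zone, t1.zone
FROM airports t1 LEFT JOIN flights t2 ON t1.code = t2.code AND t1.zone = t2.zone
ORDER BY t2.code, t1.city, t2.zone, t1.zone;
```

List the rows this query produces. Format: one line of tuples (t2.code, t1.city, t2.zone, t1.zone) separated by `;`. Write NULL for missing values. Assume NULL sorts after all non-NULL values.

(NULL, Edison, NULL, DM); (NULL, Naples, NULL, OC); (NULL, Naples, NULL, TH); (NULL, Paris, NULL, TH); (NULL, Seattle, NULL, OC)

LEFT JOIN keeps every row from `airports`; unmatched rows get NULL for `flights`'s columns.
Matching on t1.code = t2.code AND t1.zone = t2.zone.
Matched pairs: 0; unmatched t1 rows kept: 5.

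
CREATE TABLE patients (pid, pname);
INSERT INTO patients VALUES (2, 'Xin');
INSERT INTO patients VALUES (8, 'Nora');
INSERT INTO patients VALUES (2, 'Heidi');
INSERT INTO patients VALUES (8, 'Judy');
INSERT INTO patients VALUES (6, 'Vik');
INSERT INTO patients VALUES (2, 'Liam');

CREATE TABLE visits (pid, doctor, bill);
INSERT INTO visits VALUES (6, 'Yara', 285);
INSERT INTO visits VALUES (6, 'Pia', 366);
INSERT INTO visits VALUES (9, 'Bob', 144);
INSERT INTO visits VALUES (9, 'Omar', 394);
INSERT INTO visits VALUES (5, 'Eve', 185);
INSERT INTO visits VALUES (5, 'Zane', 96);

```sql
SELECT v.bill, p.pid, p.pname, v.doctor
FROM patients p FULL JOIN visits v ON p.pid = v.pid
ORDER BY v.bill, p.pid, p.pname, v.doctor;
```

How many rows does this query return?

11

FULL OUTER JOIN keeps every row from both sides; unmatched rows get NULL for the other side's columns.
Matching on p.pid = v.pid.
- p[0] pid=2 → no match; kept with NULLs on the v side.
- p[1] pid=8 → no match; kept with NULLs on the v side.
- p[2] pid=2 → no match; kept with NULLs on the v side.
- p[3] pid=8 → no match; kept with NULLs on the v side.
- p[4] pid=6 → 2 match(es) in v → 2 row(s).
- p[5] pid=2 → no match; kept with NULLs on the v side.
- 4 row(s) from v found no p partner → padded with NULL.
Total: 2 matched + 9 padded = 11 rows.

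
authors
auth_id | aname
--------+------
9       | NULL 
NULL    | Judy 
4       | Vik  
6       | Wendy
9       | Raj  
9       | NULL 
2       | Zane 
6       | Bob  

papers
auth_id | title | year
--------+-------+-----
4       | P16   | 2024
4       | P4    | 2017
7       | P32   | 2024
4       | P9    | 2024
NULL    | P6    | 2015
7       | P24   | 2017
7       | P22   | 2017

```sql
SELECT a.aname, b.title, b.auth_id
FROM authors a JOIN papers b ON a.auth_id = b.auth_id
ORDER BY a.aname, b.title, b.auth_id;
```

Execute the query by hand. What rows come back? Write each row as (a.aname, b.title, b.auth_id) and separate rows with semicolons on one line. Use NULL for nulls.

(Vik, P16, 4); (Vik, P4, 4); (Vik, P9, 4)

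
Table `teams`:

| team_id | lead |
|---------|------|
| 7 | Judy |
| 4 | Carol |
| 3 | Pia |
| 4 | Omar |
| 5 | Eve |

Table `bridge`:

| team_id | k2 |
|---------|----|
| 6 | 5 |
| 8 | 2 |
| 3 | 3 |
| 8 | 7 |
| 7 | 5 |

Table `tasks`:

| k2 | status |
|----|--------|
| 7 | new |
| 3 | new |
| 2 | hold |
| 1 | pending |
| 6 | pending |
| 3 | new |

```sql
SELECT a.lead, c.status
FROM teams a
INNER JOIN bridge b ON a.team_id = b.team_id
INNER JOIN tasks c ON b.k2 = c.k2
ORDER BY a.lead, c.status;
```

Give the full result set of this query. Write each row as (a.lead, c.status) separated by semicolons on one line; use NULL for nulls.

(Pia, new); (Pia, new)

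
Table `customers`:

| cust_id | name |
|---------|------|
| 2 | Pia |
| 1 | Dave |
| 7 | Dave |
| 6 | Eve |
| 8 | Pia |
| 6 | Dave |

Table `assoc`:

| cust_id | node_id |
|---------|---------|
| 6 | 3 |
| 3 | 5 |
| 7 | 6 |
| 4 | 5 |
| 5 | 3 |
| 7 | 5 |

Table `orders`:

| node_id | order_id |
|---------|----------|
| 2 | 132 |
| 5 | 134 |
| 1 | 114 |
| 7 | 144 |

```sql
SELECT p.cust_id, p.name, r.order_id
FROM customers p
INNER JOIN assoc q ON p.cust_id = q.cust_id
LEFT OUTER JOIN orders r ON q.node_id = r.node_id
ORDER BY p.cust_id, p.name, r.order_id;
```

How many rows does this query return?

Joins associate left-to-right: customers INNER JOIN assoc on cust_id gives 4 intermediate row(s).
Then LEFT JOIN `orders r` on node_id: each of those 4 rows is kept; rows whose q.node_id has no match in r get NULL for r's columns.
Result: 4 row(s).

4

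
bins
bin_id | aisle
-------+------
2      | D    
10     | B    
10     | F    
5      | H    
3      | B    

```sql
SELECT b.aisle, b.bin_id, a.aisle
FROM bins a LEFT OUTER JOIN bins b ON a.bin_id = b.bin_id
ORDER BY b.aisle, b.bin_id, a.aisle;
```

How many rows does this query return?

LEFT JOIN keeps every row from `bins a`; unmatched rows get NULL for `bins b`'s columns.
Matching on a.bin_id = b.bin_id.
- a (bin_id=2) pairs with 1 row(s) of b.
- a (bin_id=10) pairs with 2 row(s) of b.
- a (bin_id=10) pairs with 2 row(s) of b.
- a (bin_id=5) pairs with 1 row(s) of b.
- a (bin_id=3) pairs with 1 row(s) of b.
Total: 7 rows.

7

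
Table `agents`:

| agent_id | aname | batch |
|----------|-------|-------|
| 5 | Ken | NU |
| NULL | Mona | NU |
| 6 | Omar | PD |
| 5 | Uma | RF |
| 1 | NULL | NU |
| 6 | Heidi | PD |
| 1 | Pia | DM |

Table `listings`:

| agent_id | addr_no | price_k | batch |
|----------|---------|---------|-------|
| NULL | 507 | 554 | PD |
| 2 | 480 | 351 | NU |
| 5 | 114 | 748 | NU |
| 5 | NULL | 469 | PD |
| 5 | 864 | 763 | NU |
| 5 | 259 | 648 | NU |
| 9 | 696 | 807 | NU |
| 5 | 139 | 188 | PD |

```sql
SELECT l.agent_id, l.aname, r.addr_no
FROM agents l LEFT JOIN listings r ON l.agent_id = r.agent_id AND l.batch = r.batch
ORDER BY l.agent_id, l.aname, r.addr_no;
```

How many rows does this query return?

9

LEFT JOIN keeps every row from `agents`; unmatched rows get NULL for `listings`'s columns.
Matching on l.agent_id = r.agent_id AND l.batch = r.batch. A NULL in a compared column never satisfies the condition.
- l (agent_id=5, batch=NU) pairs with 3 row(s) of r.
- l (agent_id=NULL, batch=NU) has no partner → padded with NULL.
- l (agent_id=6, batch=PD) has no partner → padded with NULL.
- l (agent_id=5, batch=RF) has no partner → padded with NULL.
- l (agent_id=1, batch=NU) has no partner → padded with NULL.
- l (agent_id=6, batch=PD) has no partner → padded with NULL.
- l (agent_id=1, batch=DM) has no partner → padded with NULL.
Total: 3 matched + 6 padded = 9 rows.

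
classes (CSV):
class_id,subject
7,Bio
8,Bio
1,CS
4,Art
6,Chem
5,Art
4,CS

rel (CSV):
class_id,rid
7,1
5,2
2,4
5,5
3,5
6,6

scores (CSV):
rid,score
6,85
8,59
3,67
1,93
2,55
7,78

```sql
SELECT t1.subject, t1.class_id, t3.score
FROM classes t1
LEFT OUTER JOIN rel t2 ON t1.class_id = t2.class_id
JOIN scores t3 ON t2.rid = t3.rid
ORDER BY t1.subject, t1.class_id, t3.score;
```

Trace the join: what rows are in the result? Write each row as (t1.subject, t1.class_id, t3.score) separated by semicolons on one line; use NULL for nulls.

(Art, 5, 55); (Bio, 7, 93); (Chem, 6, 85)

Step 1 — t1 LEFT JOIN t2 on class_id → 8 row(s).
Then INNER JOIN `scores t3` on rid: keep only rows whose t2.rid appears in t3.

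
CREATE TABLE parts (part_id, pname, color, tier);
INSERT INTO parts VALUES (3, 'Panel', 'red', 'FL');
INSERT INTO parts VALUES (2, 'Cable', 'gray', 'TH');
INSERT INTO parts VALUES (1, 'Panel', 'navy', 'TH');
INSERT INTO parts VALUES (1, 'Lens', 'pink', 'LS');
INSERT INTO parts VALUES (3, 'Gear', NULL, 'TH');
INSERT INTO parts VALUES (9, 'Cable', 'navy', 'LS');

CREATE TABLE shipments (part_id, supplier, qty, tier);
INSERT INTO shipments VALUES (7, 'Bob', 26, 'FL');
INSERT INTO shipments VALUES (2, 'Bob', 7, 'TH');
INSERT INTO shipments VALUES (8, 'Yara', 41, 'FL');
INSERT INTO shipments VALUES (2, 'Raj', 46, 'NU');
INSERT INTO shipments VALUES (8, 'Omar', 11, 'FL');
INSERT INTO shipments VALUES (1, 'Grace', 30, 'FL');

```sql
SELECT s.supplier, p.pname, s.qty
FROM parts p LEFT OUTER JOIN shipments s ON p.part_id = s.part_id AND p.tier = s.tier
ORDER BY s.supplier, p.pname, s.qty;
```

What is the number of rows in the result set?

LEFT JOIN keeps every row from `parts`; unmatched rows get NULL for `shipments`'s columns.
Matching on p.part_id = s.part_id AND p.tier = s.tier.
- part_id=3, tier=FL: no s row matches, row kept with s columns NULL.
- part_id=2, tier=TH: 1 matching s row(s), so 1 row(s) emitted.
- part_id=1, tier=TH: no s row matches, row kept with s columns NULL.
- part_id=1, tier=LS: no s row matches, row kept with s columns NULL.
- part_id=3, tier=TH: no s row matches, row kept with s columns NULL.
- part_id=9, tier=LS: no s row matches, row kept with s columns NULL.
Total: 1 matched + 5 padded = 6 rows.

6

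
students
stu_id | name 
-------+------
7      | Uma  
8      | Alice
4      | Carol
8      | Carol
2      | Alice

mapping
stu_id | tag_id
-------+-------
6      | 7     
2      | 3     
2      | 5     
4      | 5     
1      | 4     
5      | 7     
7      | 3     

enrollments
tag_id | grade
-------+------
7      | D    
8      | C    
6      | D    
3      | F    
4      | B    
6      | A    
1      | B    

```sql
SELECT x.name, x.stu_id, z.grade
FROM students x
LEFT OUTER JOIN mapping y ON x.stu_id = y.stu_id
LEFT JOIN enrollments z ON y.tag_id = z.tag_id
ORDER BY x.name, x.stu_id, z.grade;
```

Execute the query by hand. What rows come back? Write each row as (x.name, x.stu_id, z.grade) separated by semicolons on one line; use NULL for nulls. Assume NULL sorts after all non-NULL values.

(Alice, 2, F); (Alice, 2, NULL); (Alice, 8, NULL); (Carol, 4, NULL); (Carol, 8, NULL); (Uma, 7, F)

Joins associate left-to-right: students LEFT JOIN mapping on stu_id gives 6 intermediate row(s).
Then LEFT JOIN `enrollments z` on tag_id: each of those 6 rows is kept; rows whose y.tag_id has no match in z get NULL for z's columns.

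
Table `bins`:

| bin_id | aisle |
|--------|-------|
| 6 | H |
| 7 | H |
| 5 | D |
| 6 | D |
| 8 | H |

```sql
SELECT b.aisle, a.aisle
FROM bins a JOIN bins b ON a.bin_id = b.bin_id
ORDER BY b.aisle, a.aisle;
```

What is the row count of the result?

INNER JOIN keeps only pairs where the ON condition holds.
Matching on a.bin_id = b.bin_id.
Matched pairs: 7.
Total: 7 rows.

7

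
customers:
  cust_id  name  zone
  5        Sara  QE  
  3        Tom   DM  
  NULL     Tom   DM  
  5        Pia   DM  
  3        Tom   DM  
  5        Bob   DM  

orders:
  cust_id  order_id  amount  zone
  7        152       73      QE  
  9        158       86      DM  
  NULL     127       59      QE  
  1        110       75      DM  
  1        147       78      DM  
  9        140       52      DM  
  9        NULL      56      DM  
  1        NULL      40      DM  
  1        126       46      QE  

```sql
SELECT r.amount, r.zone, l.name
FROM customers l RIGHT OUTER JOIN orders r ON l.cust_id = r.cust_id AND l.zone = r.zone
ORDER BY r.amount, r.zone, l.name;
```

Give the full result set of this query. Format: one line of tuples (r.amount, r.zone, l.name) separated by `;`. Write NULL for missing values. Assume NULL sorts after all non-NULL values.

(40, DM, NULL); (46, QE, NULL); (52, DM, NULL); (56, DM, NULL); (59, QE, NULL); (73, QE, NULL); (75, DM, NULL); (78, DM, NULL); (86, DM, NULL)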